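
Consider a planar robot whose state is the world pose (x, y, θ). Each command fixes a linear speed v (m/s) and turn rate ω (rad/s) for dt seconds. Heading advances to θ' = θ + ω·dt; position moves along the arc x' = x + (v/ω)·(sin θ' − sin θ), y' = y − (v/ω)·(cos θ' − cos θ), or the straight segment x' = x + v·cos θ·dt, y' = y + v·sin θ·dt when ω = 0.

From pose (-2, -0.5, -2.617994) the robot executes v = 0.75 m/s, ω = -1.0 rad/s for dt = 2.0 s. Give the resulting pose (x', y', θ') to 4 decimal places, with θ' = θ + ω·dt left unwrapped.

(-3.1217, 0.0788, -4.6180)

θ' = -2.6180 + -1.0·2.0 = -4.6180
R = v/ω = 0.75/-1.0 = -0.7500
x' = -2 + -0.7500·(sin -4.6180 − sin -2.6180) = -3.1217
y' = -0.5 − -0.7500·(cos -4.6180 − cos -2.6180) = 0.0788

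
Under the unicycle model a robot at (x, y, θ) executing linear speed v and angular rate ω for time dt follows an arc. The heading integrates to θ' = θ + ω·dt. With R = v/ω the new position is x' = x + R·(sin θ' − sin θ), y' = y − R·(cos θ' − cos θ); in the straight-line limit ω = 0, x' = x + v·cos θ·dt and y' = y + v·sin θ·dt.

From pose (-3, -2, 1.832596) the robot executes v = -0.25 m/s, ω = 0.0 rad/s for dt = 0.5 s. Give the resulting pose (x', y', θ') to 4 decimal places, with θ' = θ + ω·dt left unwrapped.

θ' = 1.8326 + 0.0·0.5 = 1.8326
ω = 0 → straight: x' = -3 + -0.25·cos(1.8326)·0.5 = -2.9676
y' = -2 + -0.25·sin(1.8326)·0.5 = -2.1207

(-2.9676, -2.1207, 1.8326)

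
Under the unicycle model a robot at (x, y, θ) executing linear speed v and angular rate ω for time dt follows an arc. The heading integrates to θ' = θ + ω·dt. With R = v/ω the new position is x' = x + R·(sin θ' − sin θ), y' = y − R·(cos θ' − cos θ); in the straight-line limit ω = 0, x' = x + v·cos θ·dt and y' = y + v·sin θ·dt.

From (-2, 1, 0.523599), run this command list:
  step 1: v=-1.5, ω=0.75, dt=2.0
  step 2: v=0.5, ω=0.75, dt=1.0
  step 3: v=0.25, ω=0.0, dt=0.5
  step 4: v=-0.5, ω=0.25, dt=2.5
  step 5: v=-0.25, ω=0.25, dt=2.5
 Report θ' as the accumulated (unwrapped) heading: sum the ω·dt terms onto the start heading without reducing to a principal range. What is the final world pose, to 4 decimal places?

(-1.5290, -0.9683, 4.0236)

step 1: θ'=2.0236 (R=-2.0000) → pose (-2.7984, -1.6070, 2.0236)
step 2: θ'=2.7736 (R=0.6667) → pose (-3.1581, -1.2766, 2.7736)
step 3: θ'=2.7736 (straight) → pose (-3.2747, -1.2317, 2.7736)
step 4: θ'=3.3986 (R=-2.0000) → pose (-2.0469, -1.2999, 3.3986)
step 5: θ'=4.0236 (R=-1.0000) → pose (-1.5290, -0.9683, 4.0236)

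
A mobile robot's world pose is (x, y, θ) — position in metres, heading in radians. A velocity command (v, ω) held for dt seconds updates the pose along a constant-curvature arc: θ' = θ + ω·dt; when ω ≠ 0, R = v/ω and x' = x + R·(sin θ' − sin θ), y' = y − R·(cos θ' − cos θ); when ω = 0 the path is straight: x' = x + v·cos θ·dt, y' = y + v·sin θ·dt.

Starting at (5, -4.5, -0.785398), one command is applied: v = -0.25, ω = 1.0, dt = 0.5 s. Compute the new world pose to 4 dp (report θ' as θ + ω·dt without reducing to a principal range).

(4.8936, -4.4369, -0.2854)

θ' = -0.7854 + 1.0·0.5 = -0.2854
R = v/ω = -0.25/1.0 = -0.2500
x' = 5 + -0.2500·(sin -0.2854 − sin -0.7854) = 4.8936
y' = -4.5 − -0.2500·(cos -0.2854 − cos -0.7854) = -4.4369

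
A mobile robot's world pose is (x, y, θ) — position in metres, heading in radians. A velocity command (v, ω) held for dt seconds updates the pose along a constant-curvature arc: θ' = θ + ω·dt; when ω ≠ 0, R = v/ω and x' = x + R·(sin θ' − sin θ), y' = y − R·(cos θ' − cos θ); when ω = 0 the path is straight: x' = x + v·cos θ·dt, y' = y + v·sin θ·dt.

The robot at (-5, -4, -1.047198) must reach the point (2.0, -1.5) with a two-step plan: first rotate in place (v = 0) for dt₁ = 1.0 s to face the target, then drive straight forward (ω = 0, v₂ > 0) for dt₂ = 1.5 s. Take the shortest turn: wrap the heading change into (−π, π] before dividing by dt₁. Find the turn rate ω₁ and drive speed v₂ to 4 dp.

ω₁ = 1.3902, v₂ = 4.9554

heading to target = atan2(-1.5−-4, 2−-5) = 0.3430
Δθ = wrap(0.3430 − -1.0472) = 1.3902; ω₁ = Δθ/dt₁ = 1.3902
distance = √((2−-5)² + (-1.5−-4)²) = 7.4330; v₂ = distance/dt₂ = 4.9554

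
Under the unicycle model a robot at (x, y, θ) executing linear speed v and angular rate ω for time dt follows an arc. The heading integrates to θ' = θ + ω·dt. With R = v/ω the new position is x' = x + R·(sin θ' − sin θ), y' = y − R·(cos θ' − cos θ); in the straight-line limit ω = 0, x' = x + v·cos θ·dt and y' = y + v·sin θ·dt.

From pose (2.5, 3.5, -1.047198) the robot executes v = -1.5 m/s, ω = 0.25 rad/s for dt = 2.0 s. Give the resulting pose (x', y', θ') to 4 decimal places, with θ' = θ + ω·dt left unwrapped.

(0.4256, 5.6239, -0.5472)

θ' = -1.0472 + 0.25·2.0 = -0.5472
R = v/ω = -1.5/0.25 = -6.0000
x' = 2.5 + -6.0000·(sin -0.5472 − sin -1.0472) = 0.4256
y' = 3.5 − -6.0000·(cos -0.5472 − cos -1.0472) = 5.6239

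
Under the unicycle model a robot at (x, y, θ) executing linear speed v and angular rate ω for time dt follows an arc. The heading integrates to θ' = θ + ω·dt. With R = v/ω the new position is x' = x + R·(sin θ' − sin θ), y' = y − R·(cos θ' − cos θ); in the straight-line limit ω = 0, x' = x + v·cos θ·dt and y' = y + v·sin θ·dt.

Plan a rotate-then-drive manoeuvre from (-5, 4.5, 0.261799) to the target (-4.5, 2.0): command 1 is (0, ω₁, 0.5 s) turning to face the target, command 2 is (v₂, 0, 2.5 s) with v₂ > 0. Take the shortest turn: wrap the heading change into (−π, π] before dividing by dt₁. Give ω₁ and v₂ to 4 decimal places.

heading to target = atan2(2−4.5, -4.5−-5) = -1.3734
Δθ = wrap(-1.3734 − 0.2618) = -1.6352; ω₁ = Δθ/dt₁ = -3.2704
distance = √((-4.5−-5)² + (2−4.5)²) = 2.5495; v₂ = distance/dt₂ = 1.0198

ω₁ = -3.2704, v₂ = 1.0198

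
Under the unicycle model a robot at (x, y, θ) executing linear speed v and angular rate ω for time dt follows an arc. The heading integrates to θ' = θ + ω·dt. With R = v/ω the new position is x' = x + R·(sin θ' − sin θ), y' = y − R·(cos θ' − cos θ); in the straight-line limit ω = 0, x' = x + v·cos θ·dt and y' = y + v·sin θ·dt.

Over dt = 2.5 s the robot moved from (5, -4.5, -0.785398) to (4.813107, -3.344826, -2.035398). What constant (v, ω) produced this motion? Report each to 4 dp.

v = -0.5000, ω = -0.5000

Δθ = -2.035398 − -0.785398 = -1.250000
ω = Δθ/dt = -1.250000/2.5 = -0.5000
R = −Δy/(cos θ' − cos θ) = 1.0000
v = R·ω = 1.0000·-0.5000 = -0.5000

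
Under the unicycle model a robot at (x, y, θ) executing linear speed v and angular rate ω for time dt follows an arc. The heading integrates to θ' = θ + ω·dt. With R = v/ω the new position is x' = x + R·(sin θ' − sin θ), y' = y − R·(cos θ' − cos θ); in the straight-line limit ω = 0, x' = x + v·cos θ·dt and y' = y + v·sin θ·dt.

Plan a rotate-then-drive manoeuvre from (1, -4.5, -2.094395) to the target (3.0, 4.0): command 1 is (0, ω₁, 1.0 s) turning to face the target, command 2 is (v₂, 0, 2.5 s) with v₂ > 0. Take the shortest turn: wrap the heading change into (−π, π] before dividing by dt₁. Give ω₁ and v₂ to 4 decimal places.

heading to target = atan2(4−-4.5, 3−1) = 1.3397
Δθ = wrap(1.3397 − -2.0944) = -2.8491; ω₁ = Δθ/dt₁ = -2.8491
distance = √((3−1)² + (4−-4.5)²) = 8.7321; v₂ = distance/dt₂ = 3.4928

ω₁ = -2.8491, v₂ = 3.4928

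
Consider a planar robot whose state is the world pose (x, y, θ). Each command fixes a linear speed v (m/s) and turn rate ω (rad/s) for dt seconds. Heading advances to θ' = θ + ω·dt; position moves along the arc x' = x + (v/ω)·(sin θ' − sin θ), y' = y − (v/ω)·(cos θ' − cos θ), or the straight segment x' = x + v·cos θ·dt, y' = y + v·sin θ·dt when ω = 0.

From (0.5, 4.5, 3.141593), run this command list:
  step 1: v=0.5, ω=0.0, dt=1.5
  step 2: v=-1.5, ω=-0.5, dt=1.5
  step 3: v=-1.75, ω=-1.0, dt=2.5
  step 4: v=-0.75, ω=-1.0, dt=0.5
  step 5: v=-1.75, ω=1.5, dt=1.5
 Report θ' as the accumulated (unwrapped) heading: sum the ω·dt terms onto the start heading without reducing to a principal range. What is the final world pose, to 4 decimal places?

(-1.7654, -0.2348, 1.6416)

step 1: θ'=3.1416 (straight) → pose (-0.2500, 4.5000, 3.1416)
step 2: θ'=2.3916 (R=3.0000) → pose (1.7949, 3.6951, 2.3916)
step 3: θ'=-0.1084 (R=1.7500) → pose (0.4127, 0.6749, -0.1084)
step 4: θ'=-0.6084 (R=0.7500) → pose (0.0652, 0.8051, -0.6084)
step 5: θ'=1.6416 (R=-1.1667) → pose (-1.7654, -0.2348, 1.6416)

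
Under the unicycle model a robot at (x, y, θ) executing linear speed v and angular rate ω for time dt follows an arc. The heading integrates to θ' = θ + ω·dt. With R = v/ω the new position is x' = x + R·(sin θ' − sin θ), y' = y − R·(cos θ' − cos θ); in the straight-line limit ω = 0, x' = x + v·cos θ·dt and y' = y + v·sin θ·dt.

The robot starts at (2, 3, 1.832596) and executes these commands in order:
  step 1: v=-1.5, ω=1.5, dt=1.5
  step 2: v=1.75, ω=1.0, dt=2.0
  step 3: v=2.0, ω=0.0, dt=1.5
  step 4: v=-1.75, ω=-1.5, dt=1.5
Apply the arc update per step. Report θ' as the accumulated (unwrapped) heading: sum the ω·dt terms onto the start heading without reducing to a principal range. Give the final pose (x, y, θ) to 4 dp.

step 1: θ'=4.0826 (R=-1.0000) → pose (3.7741, 2.6698, 4.0826)
step 2: θ'=6.0826 (R=1.7500) → pose (4.8397, -0.0758, 6.0826)
step 3: θ'=6.0826 (straight) → pose (7.7795, -0.6735, 6.0826)
step 4: θ'=3.8326 (R=1.1667) → pose (7.2684, 1.3688, 3.8326)

(7.2684, 1.3688, 3.8326)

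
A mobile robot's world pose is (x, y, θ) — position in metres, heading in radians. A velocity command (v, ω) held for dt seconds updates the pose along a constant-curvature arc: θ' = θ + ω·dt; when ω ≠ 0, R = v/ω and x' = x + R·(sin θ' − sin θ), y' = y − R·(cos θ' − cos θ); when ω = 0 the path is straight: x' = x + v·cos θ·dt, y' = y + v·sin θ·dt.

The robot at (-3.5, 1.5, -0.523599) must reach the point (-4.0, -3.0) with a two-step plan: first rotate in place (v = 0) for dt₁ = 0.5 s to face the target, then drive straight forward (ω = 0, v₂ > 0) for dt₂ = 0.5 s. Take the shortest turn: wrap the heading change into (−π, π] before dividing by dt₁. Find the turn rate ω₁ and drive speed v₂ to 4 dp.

ω₁ = -2.3157, v₂ = 9.0554

heading to target = atan2(-3−1.5, -4−-3.5) = -1.6815
Δθ = wrap(-1.6815 − -0.5236) = -1.1579; ω₁ = Δθ/dt₁ = -2.3157
distance = √((-4−-3.5)² + (-3−1.5)²) = 4.5277; v₂ = distance/dt₂ = 9.0554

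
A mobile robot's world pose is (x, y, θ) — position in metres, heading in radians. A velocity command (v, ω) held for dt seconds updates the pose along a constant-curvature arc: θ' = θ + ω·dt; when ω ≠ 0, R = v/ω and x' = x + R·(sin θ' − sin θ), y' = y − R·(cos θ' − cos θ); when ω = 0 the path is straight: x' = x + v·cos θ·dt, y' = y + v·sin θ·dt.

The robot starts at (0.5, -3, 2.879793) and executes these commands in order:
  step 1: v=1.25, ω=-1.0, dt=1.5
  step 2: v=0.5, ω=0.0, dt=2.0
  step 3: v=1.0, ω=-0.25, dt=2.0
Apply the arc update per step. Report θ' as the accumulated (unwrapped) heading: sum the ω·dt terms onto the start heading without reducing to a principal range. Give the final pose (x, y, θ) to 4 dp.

step 1: θ'=1.3798 (R=-1.2500) → pose (-0.4037, -1.5553, 1.3798)
step 2: θ'=1.3798 (straight) → pose (-0.2139, -0.5735, 1.3798)
step 3: θ'=0.8798 (R=-4.0000) → pose (0.6309, 1.2164, 0.8798)

(0.6309, 1.2164, 0.8798)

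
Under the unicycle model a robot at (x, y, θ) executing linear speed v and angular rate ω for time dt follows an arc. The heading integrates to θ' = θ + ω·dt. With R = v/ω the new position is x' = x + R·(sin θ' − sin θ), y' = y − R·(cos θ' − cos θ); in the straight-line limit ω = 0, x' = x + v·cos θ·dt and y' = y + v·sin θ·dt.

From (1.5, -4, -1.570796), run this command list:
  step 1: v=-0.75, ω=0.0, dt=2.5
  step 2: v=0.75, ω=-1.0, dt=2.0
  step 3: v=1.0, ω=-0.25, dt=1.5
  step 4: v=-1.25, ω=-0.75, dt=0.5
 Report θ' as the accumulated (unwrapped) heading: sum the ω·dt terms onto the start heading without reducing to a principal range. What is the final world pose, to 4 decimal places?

step 1: θ'=-1.5708 (straight) → pose (1.5000, -2.1250, -1.5708)
step 2: θ'=-3.5708 (R=-0.7500) → pose (0.4379, -2.8070, -3.5708)
step 3: θ'=-3.9458 (R=-4.0000) → pose (-0.7786, -1.9445, -3.9458)
step 4: θ'=-4.3208 (R=1.6667) → pose (-0.4386, -2.4646, -4.3208)

(-0.4386, -2.4646, -4.3208)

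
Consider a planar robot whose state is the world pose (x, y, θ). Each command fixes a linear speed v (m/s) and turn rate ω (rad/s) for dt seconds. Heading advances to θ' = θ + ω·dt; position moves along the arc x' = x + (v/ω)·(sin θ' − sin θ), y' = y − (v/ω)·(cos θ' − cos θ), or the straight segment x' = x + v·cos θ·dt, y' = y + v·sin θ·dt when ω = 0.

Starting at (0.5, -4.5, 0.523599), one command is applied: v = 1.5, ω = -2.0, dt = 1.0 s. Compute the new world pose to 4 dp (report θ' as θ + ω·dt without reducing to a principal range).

θ' = 0.5236 + -2.0·1.0 = -1.4764
R = v/ω = 1.5/-2.0 = -0.7500
x' = 0.5 + -0.7500·(sin -1.4764 − sin 0.5236) = 1.6217
y' = -4.5 − -0.7500·(cos -1.4764 − cos 0.5236) = -5.0788

(1.6217, -5.0788, -1.4764)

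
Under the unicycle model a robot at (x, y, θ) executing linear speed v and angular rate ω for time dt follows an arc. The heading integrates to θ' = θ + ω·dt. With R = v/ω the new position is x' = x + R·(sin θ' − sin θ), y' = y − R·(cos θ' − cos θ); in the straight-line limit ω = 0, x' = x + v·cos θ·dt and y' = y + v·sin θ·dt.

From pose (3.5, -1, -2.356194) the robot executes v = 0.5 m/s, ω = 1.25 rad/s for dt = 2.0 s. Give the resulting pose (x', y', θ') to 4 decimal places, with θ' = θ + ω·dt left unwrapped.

θ' = -2.3562 + 1.25·2.0 = 0.1438
R = v/ω = 0.5/1.25 = 0.4000
x' = 3.5 + 0.4000·(sin 0.1438 − sin -2.3562) = 3.8402
y' = -1 − 0.4000·(cos 0.1438 − cos -2.3562) = -1.6787

(3.8402, -1.6787, 0.1438)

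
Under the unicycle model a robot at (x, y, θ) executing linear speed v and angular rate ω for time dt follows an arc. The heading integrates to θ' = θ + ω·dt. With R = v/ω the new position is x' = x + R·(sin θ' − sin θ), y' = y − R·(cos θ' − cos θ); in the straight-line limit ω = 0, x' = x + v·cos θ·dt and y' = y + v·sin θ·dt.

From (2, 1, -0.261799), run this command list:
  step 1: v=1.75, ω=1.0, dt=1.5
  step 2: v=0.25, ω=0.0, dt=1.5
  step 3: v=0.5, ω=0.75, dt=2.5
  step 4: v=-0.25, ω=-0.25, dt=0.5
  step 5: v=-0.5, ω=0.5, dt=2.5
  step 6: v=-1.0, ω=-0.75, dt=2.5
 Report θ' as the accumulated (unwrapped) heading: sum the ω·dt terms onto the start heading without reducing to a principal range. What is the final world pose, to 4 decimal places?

step 1: θ'=1.2382 (R=1.7500) → pose (4.1070, 2.1190, 1.2382)
step 2: θ'=1.2382 (straight) → pose (4.2295, 2.4734, 1.2382)
step 3: θ'=3.1132 (R=0.6667) → pose (3.6183, 3.3575, 3.1132)
step 4: θ'=2.9882 (R=1.0000) → pose (3.7427, 3.3462, 2.9882)
step 5: θ'=4.2382 (R=-1.0000) → pose (4.7851, 3.8778, 4.2382)
step 6: θ'=2.3632 (R=1.3333) → pose (6.9075, 4.2184, 2.3632)

(6.9075, 4.2184, 2.3632)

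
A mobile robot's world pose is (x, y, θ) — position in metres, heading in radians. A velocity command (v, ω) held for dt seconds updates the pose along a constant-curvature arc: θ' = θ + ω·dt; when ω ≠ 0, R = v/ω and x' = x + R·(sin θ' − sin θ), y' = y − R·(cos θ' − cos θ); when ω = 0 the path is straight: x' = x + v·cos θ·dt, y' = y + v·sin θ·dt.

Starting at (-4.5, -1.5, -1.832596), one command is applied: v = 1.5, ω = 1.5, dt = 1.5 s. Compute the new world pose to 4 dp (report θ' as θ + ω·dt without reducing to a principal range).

(-3.1287, -2.6730, 0.4174)

θ' = -1.8326 + 1.5·1.5 = 0.4174
R = v/ω = 1.5/1.5 = 1.0000
x' = -4.5 + 1.0000·(sin 0.4174 − sin -1.8326) = -3.1287
y' = -1.5 − 1.0000·(cos 0.4174 − cos -1.8326) = -2.6730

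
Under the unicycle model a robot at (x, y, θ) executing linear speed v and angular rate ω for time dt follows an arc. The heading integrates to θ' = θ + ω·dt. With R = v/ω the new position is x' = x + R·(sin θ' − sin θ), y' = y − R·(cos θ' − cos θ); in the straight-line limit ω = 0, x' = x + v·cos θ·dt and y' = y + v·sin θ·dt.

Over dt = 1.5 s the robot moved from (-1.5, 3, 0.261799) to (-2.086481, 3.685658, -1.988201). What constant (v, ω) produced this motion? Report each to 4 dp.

v = -0.7500, ω = -1.5000

Δθ = -1.988201 − 0.261799 = -2.250000
ω = Δθ/dt = -2.250000/1.5 = -1.5000
R = −Δy/(cos θ' − cos θ) = 0.5000
v = R·ω = 0.5000·-1.5000 = -0.7500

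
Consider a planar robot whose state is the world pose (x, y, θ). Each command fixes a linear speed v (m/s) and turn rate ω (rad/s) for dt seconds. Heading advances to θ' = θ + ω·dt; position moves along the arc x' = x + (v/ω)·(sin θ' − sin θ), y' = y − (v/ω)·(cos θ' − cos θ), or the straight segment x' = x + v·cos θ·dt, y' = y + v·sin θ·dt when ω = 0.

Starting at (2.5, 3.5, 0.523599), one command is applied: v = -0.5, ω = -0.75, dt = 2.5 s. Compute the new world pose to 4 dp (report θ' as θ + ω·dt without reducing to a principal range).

(1.5160, 3.9323, -1.3514)

θ' = 0.5236 + -0.75·2.5 = -1.3514
R = v/ω = -0.5/-0.75 = 0.6667
x' = 2.5 + 0.6667·(sin -1.3514 − sin 0.5236) = 1.5160
y' = 3.5 − 0.6667·(cos -1.3514 − cos 0.5236) = 3.9323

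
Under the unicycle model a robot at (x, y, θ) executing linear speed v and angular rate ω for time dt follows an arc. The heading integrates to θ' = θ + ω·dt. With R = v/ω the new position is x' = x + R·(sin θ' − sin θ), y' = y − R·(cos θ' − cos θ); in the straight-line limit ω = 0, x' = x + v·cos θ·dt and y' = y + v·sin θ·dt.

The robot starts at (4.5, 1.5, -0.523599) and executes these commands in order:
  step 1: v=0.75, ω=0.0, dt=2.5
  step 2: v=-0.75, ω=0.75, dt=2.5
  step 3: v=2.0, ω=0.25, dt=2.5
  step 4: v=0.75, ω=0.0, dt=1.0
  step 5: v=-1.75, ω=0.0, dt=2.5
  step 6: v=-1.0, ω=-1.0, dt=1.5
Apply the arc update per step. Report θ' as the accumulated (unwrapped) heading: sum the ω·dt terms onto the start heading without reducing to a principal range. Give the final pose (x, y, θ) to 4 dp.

(5.1605, 0.1977, 0.4764)

step 1: θ'=-0.5236 (straight) → pose (6.1238, 0.5625, -0.5236)
step 2: θ'=1.3514 (R=-1.0000) → pose (4.6478, -0.0859, 1.3514)
step 3: θ'=1.9764 (R=8.0000) → pose (4.1904, 4.8118, 1.9764)
step 4: θ'=1.9764 (straight) → pose (3.8945, 5.5010, 1.9764)
step 5: θ'=1.9764 (straight) → pose (5.6208, 1.4809, 1.9764)
step 6: θ'=0.4764 (R=1.0000) → pose (5.1605, 0.1977, 0.4764)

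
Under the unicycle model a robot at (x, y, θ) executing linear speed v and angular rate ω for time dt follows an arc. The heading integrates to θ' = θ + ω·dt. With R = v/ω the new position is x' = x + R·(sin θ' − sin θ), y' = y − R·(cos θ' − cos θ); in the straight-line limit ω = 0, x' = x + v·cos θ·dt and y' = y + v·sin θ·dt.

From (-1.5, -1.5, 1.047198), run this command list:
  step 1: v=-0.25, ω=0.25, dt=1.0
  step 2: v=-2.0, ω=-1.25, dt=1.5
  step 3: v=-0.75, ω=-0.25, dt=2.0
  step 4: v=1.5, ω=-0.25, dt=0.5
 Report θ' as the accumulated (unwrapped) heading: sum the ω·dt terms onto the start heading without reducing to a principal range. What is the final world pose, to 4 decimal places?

step 1: θ'=1.2972 (R=-1.0000) → pose (-1.5968, -1.7298, 1.2972)
step 2: θ'=-0.5778 (R=1.6000) → pose (-4.0112, -2.6377, -0.5778)
step 3: θ'=-1.0778 (R=3.0000) → pose (-5.0154, -1.5446, -1.0778)
step 4: θ'=-1.2028 (R=-6.0000) → pose (-4.7026, -2.2257, -1.2028)

(-4.7026, -2.2257, -1.2028)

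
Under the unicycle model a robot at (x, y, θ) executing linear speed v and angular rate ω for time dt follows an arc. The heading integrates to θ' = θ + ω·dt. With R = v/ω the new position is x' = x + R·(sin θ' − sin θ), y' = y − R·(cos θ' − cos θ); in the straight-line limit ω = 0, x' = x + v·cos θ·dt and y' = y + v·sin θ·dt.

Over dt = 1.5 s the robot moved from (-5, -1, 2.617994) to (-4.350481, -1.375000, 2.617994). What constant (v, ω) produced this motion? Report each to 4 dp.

Δθ = 2.617994 − 2.617994 = 0.000000
ω = Δθ/dt = 0.000000/1.5 = 0.0000
ω = 0 → v = (Δx·cos θ + Δy·sin θ)/dt = -0.5000

v = -0.5000, ω = 0.0000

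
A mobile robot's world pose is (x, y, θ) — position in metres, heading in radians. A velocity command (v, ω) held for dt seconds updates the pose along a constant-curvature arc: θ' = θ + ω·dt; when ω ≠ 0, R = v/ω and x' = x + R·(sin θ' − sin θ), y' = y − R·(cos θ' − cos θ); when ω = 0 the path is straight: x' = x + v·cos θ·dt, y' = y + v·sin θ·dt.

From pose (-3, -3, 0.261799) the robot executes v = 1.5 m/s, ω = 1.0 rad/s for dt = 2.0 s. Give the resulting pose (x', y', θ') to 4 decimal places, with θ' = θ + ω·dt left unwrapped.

(-2.2323, -0.5951, 2.2618)

θ' = 0.2618 + 1.0·2.0 = 2.2618
R = v/ω = 1.5/1.0 = 1.5000
x' = -3 + 1.5000·(sin 2.2618 − sin 0.2618) = -2.2323
y' = -3 − 1.5000·(cos 2.2618 − cos 0.2618) = -0.5951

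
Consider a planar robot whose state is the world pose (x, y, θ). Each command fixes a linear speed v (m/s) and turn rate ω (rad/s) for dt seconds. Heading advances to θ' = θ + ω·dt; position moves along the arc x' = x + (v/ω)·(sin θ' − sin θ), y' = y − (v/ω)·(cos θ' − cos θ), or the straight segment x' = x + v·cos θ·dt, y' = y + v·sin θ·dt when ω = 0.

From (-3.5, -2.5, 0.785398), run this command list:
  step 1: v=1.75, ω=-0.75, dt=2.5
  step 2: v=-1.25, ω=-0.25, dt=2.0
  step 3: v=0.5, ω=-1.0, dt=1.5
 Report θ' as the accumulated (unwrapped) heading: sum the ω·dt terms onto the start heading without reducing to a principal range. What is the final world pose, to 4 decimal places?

step 1: θ'=-1.0896 (R=-2.3333) → pose (0.2183, -3.0700, -1.0896)
step 2: θ'=-1.5896 (R=5.0000) → pose (-0.3486, -0.6617, -1.5896)
step 3: θ'=-3.0896 (R=-0.5000) → pose (-0.8225, -1.1517, -3.0896)

(-0.8225, -1.1517, -3.0896)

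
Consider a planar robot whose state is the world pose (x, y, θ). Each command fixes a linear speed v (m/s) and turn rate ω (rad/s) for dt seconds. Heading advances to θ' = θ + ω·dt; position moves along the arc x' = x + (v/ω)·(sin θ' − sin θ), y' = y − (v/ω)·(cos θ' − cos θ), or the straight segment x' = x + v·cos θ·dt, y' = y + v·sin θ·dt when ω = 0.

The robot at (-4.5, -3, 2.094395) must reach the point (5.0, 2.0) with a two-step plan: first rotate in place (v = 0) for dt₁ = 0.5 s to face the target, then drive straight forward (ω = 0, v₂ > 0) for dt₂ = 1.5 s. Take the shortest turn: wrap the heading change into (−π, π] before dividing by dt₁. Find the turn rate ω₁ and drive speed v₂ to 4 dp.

ω₁ = -3.2198, v₂ = 7.1570

heading to target = atan2(2−-3, 5−-4.5) = 0.4845
Δθ = wrap(0.4845 − 2.0944) = -1.6099; ω₁ = Δθ/dt₁ = -3.2198
distance = √((5−-4.5)² + (2−-3)²) = 10.7355; v₂ = distance/dt₂ = 7.1570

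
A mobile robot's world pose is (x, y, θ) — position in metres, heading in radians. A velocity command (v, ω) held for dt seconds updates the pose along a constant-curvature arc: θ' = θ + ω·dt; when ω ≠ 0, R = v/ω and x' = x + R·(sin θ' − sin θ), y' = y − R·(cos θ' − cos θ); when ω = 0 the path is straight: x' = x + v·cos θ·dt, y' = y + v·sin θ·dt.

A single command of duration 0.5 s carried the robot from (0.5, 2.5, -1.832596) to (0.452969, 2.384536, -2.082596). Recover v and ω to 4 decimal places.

v = 0.2500, ω = -0.5000

Δθ = -2.082596 − -1.832596 = -0.250000
ω = Δθ/dt = -0.250000/0.5 = -0.5000
R = −Δy/(cos θ' − cos θ) = -0.5000
v = R·ω = -0.5000·-0.5000 = 0.2500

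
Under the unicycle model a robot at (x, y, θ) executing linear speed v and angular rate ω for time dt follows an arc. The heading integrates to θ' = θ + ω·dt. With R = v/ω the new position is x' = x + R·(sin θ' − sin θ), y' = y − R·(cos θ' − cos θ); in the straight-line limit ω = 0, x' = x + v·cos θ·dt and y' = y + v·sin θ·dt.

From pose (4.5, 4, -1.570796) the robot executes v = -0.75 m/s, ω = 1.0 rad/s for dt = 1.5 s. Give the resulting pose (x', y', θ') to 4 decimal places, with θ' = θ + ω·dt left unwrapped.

(3.8031, 4.7481, -0.0708)

θ' = -1.5708 + 1.0·1.5 = -0.0708
R = v/ω = -0.75/1.0 = -0.7500
x' = 4.5 + -0.7500·(sin -0.0708 − sin -1.5708) = 3.8031
y' = 4 − -0.7500·(cos -0.0708 − cos -1.5708) = 4.7481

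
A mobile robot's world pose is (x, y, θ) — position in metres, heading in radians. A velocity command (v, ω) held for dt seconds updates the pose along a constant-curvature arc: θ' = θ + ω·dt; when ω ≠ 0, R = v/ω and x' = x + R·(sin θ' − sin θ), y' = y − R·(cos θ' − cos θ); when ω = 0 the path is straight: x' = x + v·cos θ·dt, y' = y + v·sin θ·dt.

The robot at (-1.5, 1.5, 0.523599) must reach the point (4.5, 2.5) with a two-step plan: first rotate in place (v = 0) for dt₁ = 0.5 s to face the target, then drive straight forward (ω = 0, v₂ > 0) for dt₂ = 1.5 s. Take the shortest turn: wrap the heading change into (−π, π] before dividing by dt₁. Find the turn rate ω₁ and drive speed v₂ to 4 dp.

ω₁ = -0.7169, v₂ = 4.0552

heading to target = atan2(2.5−1.5, 4.5−-1.5) = 0.1651
Δθ = wrap(0.1651 − 0.5236) = -0.3585; ω₁ = Δθ/dt₁ = -0.7169
distance = √((4.5−-1.5)² + (2.5−1.5)²) = 6.0828; v₂ = distance/dt₂ = 4.0552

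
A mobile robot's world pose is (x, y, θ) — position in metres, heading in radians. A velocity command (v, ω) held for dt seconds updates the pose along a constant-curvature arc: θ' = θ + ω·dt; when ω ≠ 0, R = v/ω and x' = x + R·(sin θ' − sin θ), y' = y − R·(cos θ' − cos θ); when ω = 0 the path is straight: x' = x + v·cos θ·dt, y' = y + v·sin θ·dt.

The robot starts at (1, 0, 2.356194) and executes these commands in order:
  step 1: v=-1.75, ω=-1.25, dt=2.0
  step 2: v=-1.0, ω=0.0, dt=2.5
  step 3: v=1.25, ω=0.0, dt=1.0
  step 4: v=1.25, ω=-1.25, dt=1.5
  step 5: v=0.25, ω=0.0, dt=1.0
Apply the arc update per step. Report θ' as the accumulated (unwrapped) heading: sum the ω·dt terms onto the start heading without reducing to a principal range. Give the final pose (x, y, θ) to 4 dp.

(-0.7780, -3.8445, -2.0188)

step 1: θ'=-0.1438 (R=1.4000) → pose (-0.1906, -2.3755, -0.1438)
step 2: θ'=-0.1438 (straight) → pose (-2.6648, -2.0172, -0.1438)
step 3: θ'=-0.1438 (straight) → pose (-1.4277, -2.1964, -0.1438)
step 4: θ'=-2.0188 (R=-1.0000) → pose (-0.6697, -3.6192, -2.0188)
step 5: θ'=-2.0188 (straight) → pose (-0.7780, -3.8445, -2.0188)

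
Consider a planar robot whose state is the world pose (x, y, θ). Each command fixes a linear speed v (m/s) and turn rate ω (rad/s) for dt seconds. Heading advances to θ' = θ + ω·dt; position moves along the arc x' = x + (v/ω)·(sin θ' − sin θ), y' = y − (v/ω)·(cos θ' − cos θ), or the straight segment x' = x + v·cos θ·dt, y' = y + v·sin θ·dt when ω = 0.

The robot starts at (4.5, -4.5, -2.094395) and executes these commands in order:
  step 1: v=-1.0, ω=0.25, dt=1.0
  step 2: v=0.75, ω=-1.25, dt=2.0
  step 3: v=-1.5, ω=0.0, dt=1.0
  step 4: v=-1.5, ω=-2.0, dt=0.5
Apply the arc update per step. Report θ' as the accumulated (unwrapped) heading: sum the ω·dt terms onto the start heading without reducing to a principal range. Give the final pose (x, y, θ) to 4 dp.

(4.1946, -5.7470, -5.3444)

step 1: θ'=-1.8444 (R=-4.0000) → pose (4.8871, -3.5808, -1.8444)
step 2: θ'=-4.3444 (R=-0.6000) → pose (3.7496, -3.6345, -4.3444)
step 3: θ'=-4.3444 (straight) → pose (4.2892, -5.0341, -4.3444)
step 4: θ'=-5.3444 (R=0.7500) → pose (4.1946, -5.7470, -5.3444)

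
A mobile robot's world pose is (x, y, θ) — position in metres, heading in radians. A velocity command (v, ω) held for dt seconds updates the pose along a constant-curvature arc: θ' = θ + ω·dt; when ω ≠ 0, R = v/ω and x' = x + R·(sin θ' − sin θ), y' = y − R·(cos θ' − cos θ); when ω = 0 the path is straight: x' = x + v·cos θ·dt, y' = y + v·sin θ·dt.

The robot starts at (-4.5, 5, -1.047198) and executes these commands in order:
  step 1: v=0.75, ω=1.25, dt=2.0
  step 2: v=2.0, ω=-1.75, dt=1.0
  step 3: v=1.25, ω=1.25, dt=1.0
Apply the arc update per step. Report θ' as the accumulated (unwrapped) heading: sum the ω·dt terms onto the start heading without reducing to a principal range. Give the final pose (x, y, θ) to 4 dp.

(-0.8071, 6.5643, 0.9528)

step 1: θ'=1.4528 (R=0.6000) → pose (-3.3846, 5.2294, 1.4528)
step 2: θ'=-0.2972 (R=-1.1429) → pose (-1.9150, 6.1876, -0.2972)
step 3: θ'=0.9528 (R=1.0000) → pose (-0.8071, 6.5643, 0.9528)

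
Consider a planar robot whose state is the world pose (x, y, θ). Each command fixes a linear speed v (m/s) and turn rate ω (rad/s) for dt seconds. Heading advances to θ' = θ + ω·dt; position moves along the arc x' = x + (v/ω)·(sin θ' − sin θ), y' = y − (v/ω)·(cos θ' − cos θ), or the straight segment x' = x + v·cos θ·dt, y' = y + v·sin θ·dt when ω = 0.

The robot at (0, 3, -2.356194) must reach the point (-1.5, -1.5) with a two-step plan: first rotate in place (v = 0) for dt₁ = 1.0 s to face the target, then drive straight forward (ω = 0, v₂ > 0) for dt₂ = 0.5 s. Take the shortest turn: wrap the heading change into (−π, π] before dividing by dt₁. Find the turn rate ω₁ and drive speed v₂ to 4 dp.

ω₁ = 0.4636, v₂ = 9.4868

heading to target = atan2(-1.5−3, -1.5−0) = -1.8925
Δθ = wrap(-1.8925 − -2.3562) = 0.4636; ω₁ = Δθ/dt₁ = 0.4636
distance = √((-1.5−0)² + (-1.5−3)²) = 4.7434; v₂ = distance/dt₂ = 9.4868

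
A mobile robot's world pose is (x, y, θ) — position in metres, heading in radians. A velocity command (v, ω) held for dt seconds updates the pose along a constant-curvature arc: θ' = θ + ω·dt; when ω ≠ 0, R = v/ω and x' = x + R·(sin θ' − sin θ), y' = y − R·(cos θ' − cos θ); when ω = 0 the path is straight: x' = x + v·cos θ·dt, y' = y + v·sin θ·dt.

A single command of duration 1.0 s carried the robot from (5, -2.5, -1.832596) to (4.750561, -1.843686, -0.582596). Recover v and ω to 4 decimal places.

Δθ = -0.582596 − -1.832596 = 1.250000
ω = Δθ/dt = 1.250000/1.0 = 1.2500
R = −Δy/(cos θ' − cos θ) = -0.6000
v = R·ω = -0.6000·1.2500 = -0.7500

v = -0.7500, ω = 1.2500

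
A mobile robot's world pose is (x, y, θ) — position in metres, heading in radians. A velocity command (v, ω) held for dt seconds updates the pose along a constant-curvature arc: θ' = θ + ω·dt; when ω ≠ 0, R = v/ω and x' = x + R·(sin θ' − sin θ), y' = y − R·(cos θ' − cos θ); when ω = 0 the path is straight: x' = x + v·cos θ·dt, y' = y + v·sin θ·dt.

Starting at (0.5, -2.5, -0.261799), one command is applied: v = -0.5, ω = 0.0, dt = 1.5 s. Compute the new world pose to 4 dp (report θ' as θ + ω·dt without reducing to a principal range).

θ' = -0.2618 + 0.0·1.5 = -0.2618
ω = 0 → straight: x' = 0.5 + -0.5·cos(-0.2618)·1.5 = -0.2244
y' = -2.5 + -0.5·sin(-0.2618)·1.5 = -2.3059

(-0.2244, -2.3059, -0.2618)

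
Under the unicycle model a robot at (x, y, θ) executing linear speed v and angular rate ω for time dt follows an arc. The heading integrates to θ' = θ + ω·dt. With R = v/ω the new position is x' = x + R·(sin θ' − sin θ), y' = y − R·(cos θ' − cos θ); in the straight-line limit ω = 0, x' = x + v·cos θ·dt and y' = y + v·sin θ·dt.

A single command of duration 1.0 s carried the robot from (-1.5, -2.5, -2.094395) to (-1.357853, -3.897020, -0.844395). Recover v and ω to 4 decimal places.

Δθ = -0.844395 − -2.094395 = 1.250000
ω = Δθ/dt = 1.250000/1.0 = 1.2500
R = −Δy/(cos θ' − cos θ) = 1.2000
v = R·ω = 1.2000·1.2500 = 1.5000

v = 1.5000, ω = 1.2500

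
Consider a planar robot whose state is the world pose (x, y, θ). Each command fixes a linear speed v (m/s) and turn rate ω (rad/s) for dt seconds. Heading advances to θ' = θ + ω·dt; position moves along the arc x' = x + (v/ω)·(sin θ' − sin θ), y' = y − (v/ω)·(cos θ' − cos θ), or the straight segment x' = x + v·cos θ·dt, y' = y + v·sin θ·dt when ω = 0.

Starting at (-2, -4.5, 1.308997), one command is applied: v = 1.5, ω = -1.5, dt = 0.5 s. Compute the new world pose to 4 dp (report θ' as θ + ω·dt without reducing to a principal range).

(-1.5644, -3.9110, 0.5590)

θ' = 1.3090 + -1.5·0.5 = 0.5590
R = v/ω = 1.5/-1.5 = -1.0000
x' = -2 + -1.0000·(sin 0.5590 − sin 1.3090) = -1.5644
y' = -4.5 − -1.0000·(cos 0.5590 − cos 1.3090) = -3.9110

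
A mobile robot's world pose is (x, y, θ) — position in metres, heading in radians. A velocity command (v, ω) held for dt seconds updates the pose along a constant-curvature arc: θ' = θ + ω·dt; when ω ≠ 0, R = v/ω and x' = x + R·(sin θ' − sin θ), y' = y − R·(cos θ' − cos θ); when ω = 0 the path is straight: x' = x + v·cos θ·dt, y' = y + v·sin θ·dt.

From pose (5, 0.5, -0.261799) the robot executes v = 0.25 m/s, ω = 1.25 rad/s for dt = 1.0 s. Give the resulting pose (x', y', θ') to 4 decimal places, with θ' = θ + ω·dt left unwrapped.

θ' = -0.2618 + 1.25·1.0 = 0.9882
R = v/ω = 0.25/1.25 = 0.2000
x' = 5 + 0.2000·(sin 0.9882 − sin -0.2618) = 5.2188
y' = 0.5 − 0.2000·(cos 0.9882 − cos -0.2618) = 0.5831

(5.2188, 0.5831, 0.9882)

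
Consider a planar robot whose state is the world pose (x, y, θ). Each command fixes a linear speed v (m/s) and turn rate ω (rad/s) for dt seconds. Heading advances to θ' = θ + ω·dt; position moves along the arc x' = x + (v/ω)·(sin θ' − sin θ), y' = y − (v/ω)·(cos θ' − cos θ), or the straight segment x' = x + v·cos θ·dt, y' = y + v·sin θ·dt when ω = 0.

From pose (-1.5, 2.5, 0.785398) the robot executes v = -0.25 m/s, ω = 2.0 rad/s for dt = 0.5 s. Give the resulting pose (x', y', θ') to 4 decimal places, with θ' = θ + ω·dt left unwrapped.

θ' = 0.7854 + 2.0·0.5 = 1.7854
R = v/ω = -0.25/2.0 = -0.1250
x' = -1.5 + -0.1250·(sin 1.7854 − sin 0.7854) = -1.5337
y' = 2.5 − -0.1250·(cos 1.7854 − cos 0.7854) = 2.3850

(-1.5337, 2.3850, 1.7854)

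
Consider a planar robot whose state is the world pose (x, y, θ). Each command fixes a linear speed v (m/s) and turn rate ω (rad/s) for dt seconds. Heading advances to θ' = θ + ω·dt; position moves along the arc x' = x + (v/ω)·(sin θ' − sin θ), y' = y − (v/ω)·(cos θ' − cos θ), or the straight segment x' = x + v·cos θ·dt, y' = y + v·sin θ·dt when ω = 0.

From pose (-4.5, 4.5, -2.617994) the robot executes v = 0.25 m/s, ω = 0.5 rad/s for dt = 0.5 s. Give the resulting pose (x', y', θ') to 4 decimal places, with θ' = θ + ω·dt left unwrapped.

θ' = -2.6180 + 0.5·0.5 = -2.3680
R = v/ω = 0.25/0.5 = 0.5000
x' = -4.5 + 0.5000·(sin -2.3680 − sin -2.6180) = -4.5994
y' = 4.5 − 0.5000·(cos -2.3680 − cos -2.6180) = 4.4247

(-4.5994, 4.4247, -2.3680)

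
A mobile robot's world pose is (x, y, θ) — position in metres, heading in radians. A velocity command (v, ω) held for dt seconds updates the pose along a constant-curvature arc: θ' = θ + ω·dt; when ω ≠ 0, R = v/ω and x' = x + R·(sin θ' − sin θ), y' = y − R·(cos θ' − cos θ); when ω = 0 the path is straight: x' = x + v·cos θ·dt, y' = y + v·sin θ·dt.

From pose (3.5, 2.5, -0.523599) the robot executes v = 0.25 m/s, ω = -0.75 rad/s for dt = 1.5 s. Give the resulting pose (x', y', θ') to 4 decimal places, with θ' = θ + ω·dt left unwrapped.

θ' = -0.5236 + -0.75·1.5 = -1.6486
R = v/ω = 0.25/-0.75 = -0.3333
x' = 3.5 + -0.3333·(sin -1.6486 − sin -0.5236) = 3.6657
y' = 2.5 − -0.3333·(cos -1.6486 − cos -0.5236) = 2.1854

(3.6657, 2.1854, -1.6486)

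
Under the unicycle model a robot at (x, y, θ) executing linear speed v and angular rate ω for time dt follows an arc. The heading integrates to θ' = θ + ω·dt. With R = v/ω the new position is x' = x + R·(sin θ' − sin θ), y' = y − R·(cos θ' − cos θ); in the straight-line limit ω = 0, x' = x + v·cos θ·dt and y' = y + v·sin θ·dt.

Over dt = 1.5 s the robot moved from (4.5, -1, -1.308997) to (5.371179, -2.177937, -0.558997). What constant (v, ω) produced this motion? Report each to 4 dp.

v = 1.0000, ω = 0.5000

Δθ = -0.558997 − -1.308997 = 0.750000
ω = Δθ/dt = 0.750000/1.5 = 0.5000
R = −Δy/(cos θ' − cos θ) = 2.0000
v = R·ω = 2.0000·0.5000 = 1.0000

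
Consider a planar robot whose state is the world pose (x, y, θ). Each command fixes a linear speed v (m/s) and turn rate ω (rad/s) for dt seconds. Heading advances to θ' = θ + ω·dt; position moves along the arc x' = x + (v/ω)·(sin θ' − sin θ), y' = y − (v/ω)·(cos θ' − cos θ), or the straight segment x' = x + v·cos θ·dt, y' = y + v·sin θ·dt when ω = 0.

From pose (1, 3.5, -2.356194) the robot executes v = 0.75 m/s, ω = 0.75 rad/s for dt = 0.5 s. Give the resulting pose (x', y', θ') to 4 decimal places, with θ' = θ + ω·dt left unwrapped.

(0.7901, 3.1919, -1.9812)

θ' = -2.3562 + 0.75·0.5 = -1.9812
R = v/ω = 0.75/0.75 = 1.0000
x' = 1 + 1.0000·(sin -1.9812 − sin -2.3562) = 0.7901
y' = 3.5 − 1.0000·(cos -1.9812 − cos -2.3562) = 3.1919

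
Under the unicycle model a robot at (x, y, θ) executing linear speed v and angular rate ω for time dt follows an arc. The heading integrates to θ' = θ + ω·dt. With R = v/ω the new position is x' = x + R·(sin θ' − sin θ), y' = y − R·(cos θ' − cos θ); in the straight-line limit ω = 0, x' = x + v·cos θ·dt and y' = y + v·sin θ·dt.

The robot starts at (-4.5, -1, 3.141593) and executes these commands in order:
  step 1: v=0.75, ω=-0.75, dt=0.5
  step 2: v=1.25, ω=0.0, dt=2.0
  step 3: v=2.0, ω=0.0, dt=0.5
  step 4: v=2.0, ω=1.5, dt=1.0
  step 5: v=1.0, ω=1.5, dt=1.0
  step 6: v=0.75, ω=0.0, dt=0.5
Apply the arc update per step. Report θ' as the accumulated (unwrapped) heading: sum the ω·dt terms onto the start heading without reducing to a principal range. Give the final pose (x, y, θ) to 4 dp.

step 1: θ'=2.7666 (R=-1.0000) → pose (-4.8663, -0.9305, 2.7666)
step 2: θ'=2.7666 (straight) → pose (-7.1925, -0.0148, 2.7666)
step 3: θ'=2.7666 (straight) → pose (-8.1230, 0.3514, 2.7666)
step 4: θ'=4.2666 (R=1.3333) → pose (-9.8144, -0.3143, 4.2666)
step 5: θ'=5.7666 (R=0.6667) → pose (-9.5422, -1.1815, 5.7666)
step 6: θ'=5.7666 (straight) → pose (-9.2161, -1.3667, 5.7666)

(-9.2161, -1.3667, 5.7666)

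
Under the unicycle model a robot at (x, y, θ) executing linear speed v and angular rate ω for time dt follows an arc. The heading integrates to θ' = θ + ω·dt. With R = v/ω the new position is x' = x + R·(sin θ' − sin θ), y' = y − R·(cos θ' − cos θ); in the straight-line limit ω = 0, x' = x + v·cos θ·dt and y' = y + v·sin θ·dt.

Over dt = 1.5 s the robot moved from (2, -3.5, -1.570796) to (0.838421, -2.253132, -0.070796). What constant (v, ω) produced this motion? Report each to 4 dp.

Δθ = -0.070796 − -1.570796 = 1.500000
ω = Δθ/dt = 1.500000/1.5 = 1.0000
R = −Δy/(cos θ' − cos θ) = -1.2500
v = R·ω = -1.2500·1.0000 = -1.2500

v = -1.2500, ω = 1.0000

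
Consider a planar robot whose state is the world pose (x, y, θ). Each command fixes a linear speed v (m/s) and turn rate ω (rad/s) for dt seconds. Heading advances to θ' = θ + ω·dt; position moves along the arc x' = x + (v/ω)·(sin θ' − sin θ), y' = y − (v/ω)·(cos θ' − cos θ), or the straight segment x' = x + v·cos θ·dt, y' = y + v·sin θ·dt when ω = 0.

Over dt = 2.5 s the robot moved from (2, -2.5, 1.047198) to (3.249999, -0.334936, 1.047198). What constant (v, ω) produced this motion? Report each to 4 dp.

Δθ = 1.047198 − 1.047198 = 0.000000
ω = Δθ/dt = 0.000000/2.5 = 0.0000
ω = 0 → v = (Δx·cos θ + Δy·sin θ)/dt = 1.0000

v = 1.0000, ω = 0.0000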